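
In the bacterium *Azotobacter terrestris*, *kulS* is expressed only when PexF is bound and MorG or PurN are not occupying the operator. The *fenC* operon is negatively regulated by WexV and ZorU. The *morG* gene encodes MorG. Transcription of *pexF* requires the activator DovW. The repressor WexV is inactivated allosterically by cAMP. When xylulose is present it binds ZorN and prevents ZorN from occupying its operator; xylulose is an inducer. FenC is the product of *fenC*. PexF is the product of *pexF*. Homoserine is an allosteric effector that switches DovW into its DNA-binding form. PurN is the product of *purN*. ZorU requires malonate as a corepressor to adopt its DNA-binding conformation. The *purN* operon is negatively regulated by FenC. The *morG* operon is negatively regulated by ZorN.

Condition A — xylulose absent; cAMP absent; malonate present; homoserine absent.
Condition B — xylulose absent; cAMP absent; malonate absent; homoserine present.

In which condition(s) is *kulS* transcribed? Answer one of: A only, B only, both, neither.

neither

Condition A:
Xylulose is absent, so ZorN is active.
With repressor ZorN bound, *morG* is not transcribed.
So MorG is not produced.
cAMP is absent, so WexV is active.
Malonate is present, so ZorU is active.
With repressor WexV bound, *fenC* is not transcribed.
So FenC is not produced.
With no repressor bound, *purN* is transcribed.
So PurN is produced and active.
Homoserine is absent, so DovW is inactive.
Required activator DovW is absent, so *pexF* is not transcribed.
So PexF is not produced.
With repressor PurN bound, *kulS* is not transcribed.
→ *kulS* is OFF in A.
Condition B:
Xylulose is absent, so ZorN is active.
With repressor ZorN bound, *morG* is not transcribed.
So MorG is not produced.
cAMP is absent, so WexV is active.
Malonate is absent, so ZorU is inactive.
With repressor WexV bound, *fenC* is not transcribed.
So FenC is not produced.
With no repressor bound, *purN* is transcribed.
So PurN is produced and active.
Homoserine is present, so DovW is active.
No repressor is bound and DovW is active, so *pexF* is transcribed.
So PexF is produced and active.
With repressor PurN bound, *kulS* is not transcribed.
→ *kulS* is OFF in B.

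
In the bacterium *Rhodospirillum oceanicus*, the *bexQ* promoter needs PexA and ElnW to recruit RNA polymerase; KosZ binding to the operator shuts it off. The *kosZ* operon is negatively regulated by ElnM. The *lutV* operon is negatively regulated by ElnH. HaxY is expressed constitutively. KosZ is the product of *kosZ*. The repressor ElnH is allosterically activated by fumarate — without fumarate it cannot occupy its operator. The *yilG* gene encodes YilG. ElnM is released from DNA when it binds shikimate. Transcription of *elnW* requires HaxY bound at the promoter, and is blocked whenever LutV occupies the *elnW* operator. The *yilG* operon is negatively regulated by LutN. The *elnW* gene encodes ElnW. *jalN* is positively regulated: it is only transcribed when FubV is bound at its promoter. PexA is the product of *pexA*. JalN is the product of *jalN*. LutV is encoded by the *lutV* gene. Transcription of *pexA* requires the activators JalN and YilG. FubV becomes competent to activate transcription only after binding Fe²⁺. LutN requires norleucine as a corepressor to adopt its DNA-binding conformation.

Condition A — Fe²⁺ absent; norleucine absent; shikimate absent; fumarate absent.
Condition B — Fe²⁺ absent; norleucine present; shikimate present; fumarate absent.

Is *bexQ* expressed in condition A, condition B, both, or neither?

neither

Condition A:
Fe²⁺ is absent, so FubV is inactive.
Required activator FubV is absent, so *jalN* is not transcribed.
So JalN is not produced.
Norleucine is absent, so LutN is inactive.
With no repressor bound, *yilG* is transcribed.
So YilG is produced and active.
Required activator JalN is absent, so *pexA* is not transcribed.
So PexA is not produced.
Shikimate is absent, so ElnM is active.
With repressor ElnM bound, *kosZ* is not transcribed.
So KosZ is not produced.
HaxY is produced constitutively and is active.
Fumarate is absent, so ElnH is inactive.
With no repressor bound, *lutV* is transcribed.
So LutV is produced and active.
With repressor LutV bound, *elnW* is not transcribed.
So ElnW is not produced.
Required activator PexA is absent, so *bexQ* is not transcribed.
→ *bexQ* is OFF in A.
Condition B:
Fe²⁺ is absent, so FubV is inactive.
Required activator FubV is absent, so *jalN* is not transcribed.
So JalN is not produced.
Norleucine is present, so LutN is active.
With repressor LutN bound, *yilG* is not transcribed.
So YilG is not produced.
Required activator JalN is absent, so *pexA* is not transcribed.
So PexA is not produced.
Shikimate is present, so ElnM is inactive.
With no repressor bound, *kosZ* is transcribed.
So KosZ is produced and active.
HaxY is produced constitutively and is active.
Fumarate is absent, so ElnH is inactive.
With no repressor bound, *lutV* is transcribed.
So LutV is produced and active.
With repressor LutV bound, *elnW* is not transcribed.
So ElnW is not produced.
With repressor KosZ bound, *bexQ* is not transcribed.
→ *bexQ* is OFF in B.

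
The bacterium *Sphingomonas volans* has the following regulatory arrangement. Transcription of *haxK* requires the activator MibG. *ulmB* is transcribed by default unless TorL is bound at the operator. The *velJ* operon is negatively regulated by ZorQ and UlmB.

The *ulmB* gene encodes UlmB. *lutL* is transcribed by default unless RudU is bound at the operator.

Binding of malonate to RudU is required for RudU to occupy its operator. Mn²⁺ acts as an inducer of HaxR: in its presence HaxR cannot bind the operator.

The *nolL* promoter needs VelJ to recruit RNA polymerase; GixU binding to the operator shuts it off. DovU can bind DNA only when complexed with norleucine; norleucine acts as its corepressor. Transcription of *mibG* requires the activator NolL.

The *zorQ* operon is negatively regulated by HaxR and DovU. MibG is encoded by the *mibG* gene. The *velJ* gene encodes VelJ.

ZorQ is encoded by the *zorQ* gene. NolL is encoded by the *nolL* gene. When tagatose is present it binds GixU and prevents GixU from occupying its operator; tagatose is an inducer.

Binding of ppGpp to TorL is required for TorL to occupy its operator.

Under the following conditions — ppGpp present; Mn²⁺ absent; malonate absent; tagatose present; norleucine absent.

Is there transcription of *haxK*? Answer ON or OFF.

Mn²⁺ is absent, so HaxR is active.
Norleucine is absent, so DovU is inactive.
With repressor HaxR bound, *zorQ* is not transcribed.
So ZorQ is not produced.
ppGpp is present, so TorL is active.
With repressor TorL bound, *ulmB* is not transcribed.
So UlmB is not produced.
With no repressor bound, *velJ* is transcribed.
So VelJ is produced and active.
Tagatose is present, so GixU is inactive.
No repressor is bound and VelJ is active, so *nolL* is transcribed.
So NolL is produced and active.
No repressor is bound and NolL is active, so *mibG* is transcribed.
So MibG is produced and active.
No repressor is bound and MibG is active, so *haxK* is transcribed.

ON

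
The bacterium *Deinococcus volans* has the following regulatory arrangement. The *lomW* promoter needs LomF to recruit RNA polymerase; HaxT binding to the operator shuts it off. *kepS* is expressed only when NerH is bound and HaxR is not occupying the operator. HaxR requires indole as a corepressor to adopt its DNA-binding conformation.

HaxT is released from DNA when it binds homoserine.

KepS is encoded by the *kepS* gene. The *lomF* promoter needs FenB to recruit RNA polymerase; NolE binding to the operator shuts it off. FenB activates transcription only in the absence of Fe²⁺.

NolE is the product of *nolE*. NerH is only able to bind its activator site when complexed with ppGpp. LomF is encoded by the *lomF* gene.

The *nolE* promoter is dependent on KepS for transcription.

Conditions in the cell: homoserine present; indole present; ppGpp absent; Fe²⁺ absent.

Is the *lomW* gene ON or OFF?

ON

Fe²⁺ is absent, so FenB is active.
ppGpp is absent, so NerH is inactive.
Indole is present, so HaxR is active.
With repressor HaxR bound, *kepS* is not transcribed.
So KepS is not produced.
Required activator KepS is absent, so *nolE* is not transcribed.
So NolE is not produced.
No repressor is bound and FenB is active, so *lomF* is transcribed.
So LomF is produced and active.
Homoserine is present, so HaxT is inactive.
No repressor is bound and LomF is active, so *lomW* is transcribed.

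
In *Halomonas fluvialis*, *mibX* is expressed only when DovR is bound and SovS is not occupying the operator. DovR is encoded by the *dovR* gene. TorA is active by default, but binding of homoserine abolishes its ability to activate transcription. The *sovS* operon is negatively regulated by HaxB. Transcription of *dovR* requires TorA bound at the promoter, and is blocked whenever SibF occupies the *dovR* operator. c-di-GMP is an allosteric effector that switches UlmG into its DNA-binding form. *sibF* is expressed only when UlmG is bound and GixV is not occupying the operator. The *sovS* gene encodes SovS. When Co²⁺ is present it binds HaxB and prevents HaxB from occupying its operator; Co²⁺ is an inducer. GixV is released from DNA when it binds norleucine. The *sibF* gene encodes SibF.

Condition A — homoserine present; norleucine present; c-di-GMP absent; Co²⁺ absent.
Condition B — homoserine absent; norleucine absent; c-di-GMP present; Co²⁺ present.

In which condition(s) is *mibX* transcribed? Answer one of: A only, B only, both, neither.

Condition A:
Homoserine is present, so TorA is inactive.
Norleucine is present, so GixV is inactive.
c-di-GMP is absent, so UlmG is inactive.
Required activator UlmG is absent, so *sibF* is not transcribed.
So SibF is not produced.
Required activator TorA is absent, so *dovR* is not transcribed.
So DovR is not produced.
Co²⁺ is absent, so HaxB is active.
With repressor HaxB bound, *sovS* is not transcribed.
So SovS is not produced.
Required activator DovR is absent, so *mibX* is not transcribed.
→ *mibX* is OFF in A.
Condition B:
Homoserine is absent, so TorA is active.
Norleucine is absent, so GixV is active.
c-di-GMP is present, so UlmG is active.
With repressor GixV bound, *sibF* is not transcribed.
So SibF is not produced.
No repressor is bound and TorA is active, so *dovR* is transcribed.
So DovR is produced and active.
Co²⁺ is present, so HaxB is inactive.
With no repressor bound, *sovS* is transcribed.
So SovS is produced and active.
With repressor SovS bound, *mibX* is not transcribed.
→ *mibX* is OFF in B.

neither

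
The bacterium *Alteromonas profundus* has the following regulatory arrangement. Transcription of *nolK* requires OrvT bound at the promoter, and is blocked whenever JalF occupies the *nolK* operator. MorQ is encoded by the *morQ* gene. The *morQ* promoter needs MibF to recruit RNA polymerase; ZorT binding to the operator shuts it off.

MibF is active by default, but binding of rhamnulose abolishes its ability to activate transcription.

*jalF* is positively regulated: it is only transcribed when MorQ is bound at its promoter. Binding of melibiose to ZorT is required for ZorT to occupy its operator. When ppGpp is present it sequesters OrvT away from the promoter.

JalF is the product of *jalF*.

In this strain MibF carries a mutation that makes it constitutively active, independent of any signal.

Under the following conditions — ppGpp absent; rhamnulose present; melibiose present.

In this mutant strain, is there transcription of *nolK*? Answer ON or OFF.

ppGpp is absent, so OrvT is active.
MibF is constitutively active in this strain.
Melibiose is present, so ZorT is active.
With repressor ZorT bound, *morQ* is not transcribed.
So MorQ is not produced.
Required activator MorQ is absent, so *jalF* is not transcribed.
So JalF is not produced.
No repressor is bound and OrvT is active, so *nolK* is transcribed.

ON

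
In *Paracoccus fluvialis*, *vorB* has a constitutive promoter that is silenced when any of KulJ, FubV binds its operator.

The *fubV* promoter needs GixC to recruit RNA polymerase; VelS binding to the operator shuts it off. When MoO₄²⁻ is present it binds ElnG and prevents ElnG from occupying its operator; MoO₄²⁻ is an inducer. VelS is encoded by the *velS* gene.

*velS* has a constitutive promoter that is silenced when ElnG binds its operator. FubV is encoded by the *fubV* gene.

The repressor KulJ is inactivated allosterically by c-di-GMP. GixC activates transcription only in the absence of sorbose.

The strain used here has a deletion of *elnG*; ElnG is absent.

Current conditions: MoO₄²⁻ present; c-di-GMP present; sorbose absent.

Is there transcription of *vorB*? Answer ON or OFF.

c-di-GMP is present, so KulJ is inactive.
ElnG is non-functional in this strain, so it has no effect.
With no repressor bound, *velS* is transcribed.
So VelS is produced and active.
Sorbose is absent, so GixC is active.
With repressor VelS bound, *fubV* is not transcribed.
So FubV is not produced.
With no repressor bound, *vorB* is transcribed.

ON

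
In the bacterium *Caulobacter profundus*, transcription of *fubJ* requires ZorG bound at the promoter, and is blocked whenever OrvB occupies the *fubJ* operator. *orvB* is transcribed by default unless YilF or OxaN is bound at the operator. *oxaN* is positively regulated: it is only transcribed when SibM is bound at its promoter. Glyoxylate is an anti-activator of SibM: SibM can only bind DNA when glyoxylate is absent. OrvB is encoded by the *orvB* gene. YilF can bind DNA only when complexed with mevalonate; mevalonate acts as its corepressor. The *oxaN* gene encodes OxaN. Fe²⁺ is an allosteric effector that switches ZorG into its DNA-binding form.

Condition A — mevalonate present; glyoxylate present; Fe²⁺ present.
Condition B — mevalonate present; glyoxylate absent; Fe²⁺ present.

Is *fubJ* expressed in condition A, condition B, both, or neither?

Condition A:
Mevalonate is present, so YilF is active.
Glyoxylate is present, so SibM is inactive.
Required activator SibM is absent, so *oxaN* is not transcribed.
So OxaN is not produced.
With repressor YilF bound, *orvB* is not transcribed.
So OrvB is not produced.
Fe²⁺ is present, so ZorG is active.
No repressor is bound and ZorG is active, so *fubJ* is transcribed.
→ *fubJ* is ON in A.
Condition B:
Mevalonate is present, so YilF is active.
Glyoxylate is absent, so SibM is active.
No repressor is bound and SibM is active, so *oxaN* is transcribed.
So OxaN is produced and active.
With repressor YilF bound, *orvB* is not transcribed.
So OrvB is not produced.
Fe²⁺ is present, so ZorG is active.
No repressor is bound and ZorG is active, so *fubJ* is transcribed.
→ *fubJ* is ON in B.

both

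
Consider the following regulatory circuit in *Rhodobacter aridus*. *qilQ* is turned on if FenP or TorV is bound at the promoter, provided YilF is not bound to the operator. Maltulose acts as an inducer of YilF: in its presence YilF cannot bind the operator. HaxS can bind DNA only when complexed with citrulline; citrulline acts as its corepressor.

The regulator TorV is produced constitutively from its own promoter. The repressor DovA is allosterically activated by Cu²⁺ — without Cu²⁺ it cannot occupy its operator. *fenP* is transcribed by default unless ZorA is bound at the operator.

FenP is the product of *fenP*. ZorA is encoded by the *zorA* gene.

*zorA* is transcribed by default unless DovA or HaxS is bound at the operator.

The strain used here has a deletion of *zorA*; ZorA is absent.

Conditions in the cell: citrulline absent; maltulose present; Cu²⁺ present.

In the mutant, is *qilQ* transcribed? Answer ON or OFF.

ZorA is non-functional in this strain, so it has no effect.
With no repressor bound, *fenP* is transcribed.
So FenP is produced and active.
TorV is produced constitutively and is active.
Maltulose is present, so YilF is inactive.
Activator FenP is present, so *qilQ* is transcribed.

ON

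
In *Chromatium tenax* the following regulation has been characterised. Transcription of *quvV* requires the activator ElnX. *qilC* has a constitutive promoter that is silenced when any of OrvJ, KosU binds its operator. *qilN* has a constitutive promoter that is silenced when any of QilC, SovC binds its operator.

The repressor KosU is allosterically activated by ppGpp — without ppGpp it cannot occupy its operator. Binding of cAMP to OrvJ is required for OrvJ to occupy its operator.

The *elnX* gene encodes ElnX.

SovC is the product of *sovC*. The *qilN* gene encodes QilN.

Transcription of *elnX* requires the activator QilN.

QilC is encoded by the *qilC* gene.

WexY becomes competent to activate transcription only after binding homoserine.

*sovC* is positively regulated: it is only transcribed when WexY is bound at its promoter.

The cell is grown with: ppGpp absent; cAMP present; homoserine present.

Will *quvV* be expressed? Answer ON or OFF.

OFF

cAMP is present, so OrvJ is active.
ppGpp is absent, so KosU is inactive.
With repressor OrvJ bound, *qilC* is not transcribed.
So QilC is not produced.
Homoserine is present, so WexY is active.
No repressor is bound and WexY is active, so *sovC* is transcribed.
So SovC is produced and active.
With repressor SovC bound, *qilN* is not transcribed.
So QilN is not produced.
Required activator QilN is absent, so *elnX* is not transcribed.
So ElnX is not produced.
Required activator ElnX is absent, so *quvV* is not transcribed.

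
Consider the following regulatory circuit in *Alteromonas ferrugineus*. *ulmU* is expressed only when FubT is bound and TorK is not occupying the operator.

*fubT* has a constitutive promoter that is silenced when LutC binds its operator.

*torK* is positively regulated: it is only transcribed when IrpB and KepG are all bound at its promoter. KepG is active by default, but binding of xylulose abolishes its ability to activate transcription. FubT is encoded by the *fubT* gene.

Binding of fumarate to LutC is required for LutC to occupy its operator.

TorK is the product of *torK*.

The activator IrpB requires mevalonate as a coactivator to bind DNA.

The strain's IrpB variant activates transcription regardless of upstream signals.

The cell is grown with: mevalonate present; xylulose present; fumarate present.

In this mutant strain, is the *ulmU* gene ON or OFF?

Fumarate is present, so LutC is active.
With repressor LutC bound, *fubT* is not transcribed.
So FubT is not produced.
IrpB is constitutively active in this strain.
Xylulose is present, so KepG is inactive.
Required activator KepG is absent, so *torK* is not transcribed.
So TorK is not produced.
Required activator FubT is absent, so *ulmU* is not transcribed.

OFF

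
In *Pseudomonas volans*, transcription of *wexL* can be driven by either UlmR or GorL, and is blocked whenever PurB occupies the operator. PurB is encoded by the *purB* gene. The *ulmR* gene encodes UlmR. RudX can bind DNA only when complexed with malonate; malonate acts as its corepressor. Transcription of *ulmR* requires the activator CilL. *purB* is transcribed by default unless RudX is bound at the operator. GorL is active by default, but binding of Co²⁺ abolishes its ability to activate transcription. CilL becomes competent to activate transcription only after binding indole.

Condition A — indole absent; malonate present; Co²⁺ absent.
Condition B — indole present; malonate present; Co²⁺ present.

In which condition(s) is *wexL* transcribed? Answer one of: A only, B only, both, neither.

Condition A:
Indole is absent, so CilL is inactive.
Required activator CilL is absent, so *ulmR* is not transcribed.
So UlmR is not produced.
Malonate is present, so RudX is active.
With repressor RudX bound, *purB* is not transcribed.
So PurB is not produced.
Co²⁺ is absent, so GorL is active.
Activator GorL is present, so *wexL* is transcribed.
→ *wexL* is ON in A.
Condition B:
Indole is present, so CilL is active.
No repressor is bound and CilL is active, so *ulmR* is transcribed.
So UlmR is produced and active.
Malonate is present, so RudX is active.
With repressor RudX bound, *purB* is not transcribed.
So PurB is not produced.
Co²⁺ is present, so GorL is inactive.
Activator UlmR is present, so *wexL* is transcribed.
→ *wexL* is ON in B.

both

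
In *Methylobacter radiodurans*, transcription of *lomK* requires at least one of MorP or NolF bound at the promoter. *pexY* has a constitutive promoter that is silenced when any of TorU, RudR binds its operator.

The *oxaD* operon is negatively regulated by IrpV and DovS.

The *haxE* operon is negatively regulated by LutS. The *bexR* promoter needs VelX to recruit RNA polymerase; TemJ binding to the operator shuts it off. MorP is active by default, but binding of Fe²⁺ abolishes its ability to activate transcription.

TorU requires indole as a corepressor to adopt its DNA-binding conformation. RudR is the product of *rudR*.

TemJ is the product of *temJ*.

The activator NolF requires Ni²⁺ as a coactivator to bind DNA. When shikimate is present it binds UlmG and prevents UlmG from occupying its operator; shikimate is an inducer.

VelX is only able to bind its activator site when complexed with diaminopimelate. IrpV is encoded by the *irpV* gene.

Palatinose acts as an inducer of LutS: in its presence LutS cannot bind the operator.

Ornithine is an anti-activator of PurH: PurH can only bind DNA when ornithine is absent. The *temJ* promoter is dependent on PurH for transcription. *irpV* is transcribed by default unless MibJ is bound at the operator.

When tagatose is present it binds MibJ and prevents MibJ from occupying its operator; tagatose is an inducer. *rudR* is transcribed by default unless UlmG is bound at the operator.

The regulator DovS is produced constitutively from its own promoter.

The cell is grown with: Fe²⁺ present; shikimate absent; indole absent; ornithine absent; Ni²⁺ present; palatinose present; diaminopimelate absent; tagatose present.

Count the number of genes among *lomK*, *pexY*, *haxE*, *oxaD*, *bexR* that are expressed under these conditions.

Fe²⁺ is present, so MorP is inactive.
Ni²⁺ is present, so NolF is active.
Activator NolF is present, so *lomK* is transcribed.
→ *lomK* is ON.
Indole is absent, so TorU is inactive.
Shikimate is absent, so UlmG is active.
With repressor UlmG bound, *rudR* is not transcribed.
So RudR is not produced.
With no repressor bound, *pexY* is transcribed.
→ *pexY* is ON.
Palatinose is present, so LutS is inactive.
With no repressor bound, *haxE* is transcribed.
→ *haxE* is ON.
Tagatose is present, so MibJ is inactive.
With no repressor bound, *irpV* is transcribed.
So IrpV is produced and active.
DovS is produced constitutively and is active.
With repressor IrpV bound, *oxaD* is not transcribed.
→ *oxaD* is OFF.
Diaminopimelate is absent, so VelX is inactive.
Ornithine is absent, so PurH is active.
No repressor is bound and PurH is active, so *temJ* is transcribed.
So TemJ is produced and active.
With repressor TemJ bound, *bexR* is not transcribed.
→ *bexR* is OFF.
3 of the 5 genes are transcribed.

3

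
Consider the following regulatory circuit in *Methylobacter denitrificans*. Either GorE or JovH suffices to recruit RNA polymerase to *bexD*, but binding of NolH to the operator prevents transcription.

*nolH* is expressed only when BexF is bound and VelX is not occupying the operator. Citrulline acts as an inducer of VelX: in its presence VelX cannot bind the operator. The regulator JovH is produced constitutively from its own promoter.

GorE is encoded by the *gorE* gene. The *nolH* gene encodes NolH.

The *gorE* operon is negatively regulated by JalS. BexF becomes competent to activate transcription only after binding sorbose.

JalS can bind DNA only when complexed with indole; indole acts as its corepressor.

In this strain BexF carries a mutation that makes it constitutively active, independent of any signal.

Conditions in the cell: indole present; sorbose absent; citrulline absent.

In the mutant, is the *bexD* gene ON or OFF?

ON

Citrulline is absent, so VelX is active.
BexF is constitutively active in this strain.
With repressor VelX bound, *nolH* is not transcribed.
So NolH is not produced.
Indole is present, so JalS is active.
With repressor JalS bound, *gorE* is not transcribed.
So GorE is not produced.
JovH is produced constitutively and is active.
Activator JovH is present, so *bexD* is transcribed.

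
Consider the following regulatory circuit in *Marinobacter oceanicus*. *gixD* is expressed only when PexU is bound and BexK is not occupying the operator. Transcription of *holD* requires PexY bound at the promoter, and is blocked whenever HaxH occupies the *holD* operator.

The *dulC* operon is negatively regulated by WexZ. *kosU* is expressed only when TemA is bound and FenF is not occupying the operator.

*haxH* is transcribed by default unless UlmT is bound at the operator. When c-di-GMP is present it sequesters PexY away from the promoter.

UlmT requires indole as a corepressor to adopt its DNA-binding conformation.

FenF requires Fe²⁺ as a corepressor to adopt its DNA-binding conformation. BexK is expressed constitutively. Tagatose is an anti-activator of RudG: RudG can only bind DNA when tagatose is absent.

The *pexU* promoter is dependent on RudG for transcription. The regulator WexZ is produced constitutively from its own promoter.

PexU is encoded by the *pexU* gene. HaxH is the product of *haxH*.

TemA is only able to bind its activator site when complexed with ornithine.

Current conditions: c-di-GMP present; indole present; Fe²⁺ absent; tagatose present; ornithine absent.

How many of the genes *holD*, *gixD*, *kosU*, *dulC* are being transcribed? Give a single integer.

Indole is present, so UlmT is active.
With repressor UlmT bound, *haxH* is not transcribed.
So HaxH is not produced.
c-di-GMP is present, so PexY is inactive.
Required activator PexY is absent, so *holD* is not transcribed.
→ *holD* is OFF.
BexK is produced constitutively and is active.
Tagatose is present, so RudG is inactive.
Required activator RudG is absent, so *pexU* is not transcribed.
So PexU is not produced.
With repressor BexK bound, *gixD* is not transcribed.
→ *gixD* is OFF.
Ornithine is absent, so TemA is inactive.
Fe²⁺ is absent, so FenF is inactive.
Required activator TemA is absent, so *kosU* is not transcribed.
→ *kosU* is OFF.
WexZ is produced constitutively and is active.
With repressor WexZ bound, *dulC* is not transcribed.
→ *dulC* is OFF.
0 of the 4 genes are transcribed.

0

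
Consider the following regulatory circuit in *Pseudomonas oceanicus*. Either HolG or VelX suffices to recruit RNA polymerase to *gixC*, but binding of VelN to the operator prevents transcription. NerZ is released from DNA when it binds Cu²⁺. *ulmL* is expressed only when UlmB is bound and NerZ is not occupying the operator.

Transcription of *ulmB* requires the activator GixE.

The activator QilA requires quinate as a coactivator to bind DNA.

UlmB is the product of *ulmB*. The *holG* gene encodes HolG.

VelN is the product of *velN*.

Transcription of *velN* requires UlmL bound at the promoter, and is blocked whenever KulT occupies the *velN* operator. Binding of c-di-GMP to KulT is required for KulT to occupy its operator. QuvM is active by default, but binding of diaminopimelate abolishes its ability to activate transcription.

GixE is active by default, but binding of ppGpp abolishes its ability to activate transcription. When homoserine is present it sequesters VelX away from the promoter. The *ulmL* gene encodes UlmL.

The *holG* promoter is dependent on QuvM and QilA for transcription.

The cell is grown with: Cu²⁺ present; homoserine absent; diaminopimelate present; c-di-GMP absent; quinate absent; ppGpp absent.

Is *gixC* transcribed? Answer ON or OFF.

OFF

Diaminopimelate is present, so QuvM is inactive.
Quinate is absent, so QilA is inactive.
Required activator QuvM is absent, so *holG* is not transcribed.
So HolG is not produced.
Homoserine is absent, so VelX is active.
ppGpp is absent, so GixE is active.
No repressor is bound and GixE is active, so *ulmB* is transcribed.
So UlmB is produced and active.
Cu²⁺ is present, so NerZ is inactive.
No repressor is bound and UlmB is active, so *ulmL* is transcribed.
So UlmL is produced and active.
c-di-GMP is absent, so KulT is inactive.
No repressor is bound and UlmL is active, so *velN* is transcribed.
So VelN is produced and active.
With repressor VelN bound, *gixC* is not transcribed.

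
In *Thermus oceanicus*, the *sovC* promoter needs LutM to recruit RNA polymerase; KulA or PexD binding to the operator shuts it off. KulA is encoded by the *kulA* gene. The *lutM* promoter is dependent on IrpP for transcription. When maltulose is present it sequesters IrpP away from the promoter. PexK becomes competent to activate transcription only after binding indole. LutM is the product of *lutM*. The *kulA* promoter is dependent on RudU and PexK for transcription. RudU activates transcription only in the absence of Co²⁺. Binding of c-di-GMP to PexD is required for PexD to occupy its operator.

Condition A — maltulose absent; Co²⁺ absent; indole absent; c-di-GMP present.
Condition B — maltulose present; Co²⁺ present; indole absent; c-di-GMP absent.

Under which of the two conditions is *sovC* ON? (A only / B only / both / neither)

neither

Condition A:
Maltulose is absent, so IrpP is active.
No repressor is bound and IrpP is active, so *lutM* is transcribed.
So LutM is produced and active.
Co²⁺ is absent, so RudU is active.
Indole is absent, so PexK is inactive.
Required activator PexK is absent, so *kulA* is not transcribed.
So KulA is not produced.
c-di-GMP is present, so PexD is active.
With repressor PexD bound, *sovC* is not transcribed.
→ *sovC* is OFF in A.
Condition B:
Maltulose is present, so IrpP is inactive.
Required activator IrpP is absent, so *lutM* is not transcribed.
So LutM is not produced.
Co²⁺ is present, so RudU is inactive.
Indole is absent, so PexK is inactive.
Required activator RudU is absent, so *kulA* is not transcribed.
So KulA is not produced.
c-di-GMP is absent, so PexD is inactive.
Required activator LutM is absent, so *sovC* is not transcribed.
→ *sovC* is OFF in B.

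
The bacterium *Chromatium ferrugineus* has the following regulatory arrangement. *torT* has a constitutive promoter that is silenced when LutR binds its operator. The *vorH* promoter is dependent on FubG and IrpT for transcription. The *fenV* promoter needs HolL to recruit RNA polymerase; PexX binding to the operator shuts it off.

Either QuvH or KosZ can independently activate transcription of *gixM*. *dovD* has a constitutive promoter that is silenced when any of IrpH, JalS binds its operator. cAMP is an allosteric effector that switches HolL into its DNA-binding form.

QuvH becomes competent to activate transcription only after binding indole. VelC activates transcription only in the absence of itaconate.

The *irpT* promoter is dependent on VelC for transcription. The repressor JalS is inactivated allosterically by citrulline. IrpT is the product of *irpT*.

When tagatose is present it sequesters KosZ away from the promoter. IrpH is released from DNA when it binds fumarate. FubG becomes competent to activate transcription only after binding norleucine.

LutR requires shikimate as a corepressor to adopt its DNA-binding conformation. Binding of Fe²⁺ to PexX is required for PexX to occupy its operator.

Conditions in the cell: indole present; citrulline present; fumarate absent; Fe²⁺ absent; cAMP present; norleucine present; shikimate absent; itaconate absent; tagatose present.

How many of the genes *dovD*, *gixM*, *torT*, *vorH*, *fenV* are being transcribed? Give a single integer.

Fumarate is absent, so IrpH is active.
Citrulline is present, so JalS is inactive.
With repressor IrpH bound, *dovD* is not transcribed.
→ *dovD* is OFF.
Indole is present, so QuvH is active.
Tagatose is present, so KosZ is inactive.
Activator QuvH is present, so *gixM* is transcribed.
→ *gixM* is ON.
Shikimate is absent, so LutR is inactive.
With no repressor bound, *torT* is transcribed.
→ *torT* is ON.
Norleucine is present, so FubG is active.
Itaconate is absent, so VelC is active.
No repressor is bound and VelC is active, so *irpT* is transcribed.
So IrpT is produced and active.
No repressor is bound and FubG and IrpT are active, so *vorH* is transcribed.
→ *vorH* is ON.
cAMP is present, so HolL is active.
Fe²⁺ is absent, so PexX is inactive.
No repressor is bound and HolL is active, so *fenV* is transcribed.
→ *fenV* is ON.
4 of the 5 genes are transcribed.

4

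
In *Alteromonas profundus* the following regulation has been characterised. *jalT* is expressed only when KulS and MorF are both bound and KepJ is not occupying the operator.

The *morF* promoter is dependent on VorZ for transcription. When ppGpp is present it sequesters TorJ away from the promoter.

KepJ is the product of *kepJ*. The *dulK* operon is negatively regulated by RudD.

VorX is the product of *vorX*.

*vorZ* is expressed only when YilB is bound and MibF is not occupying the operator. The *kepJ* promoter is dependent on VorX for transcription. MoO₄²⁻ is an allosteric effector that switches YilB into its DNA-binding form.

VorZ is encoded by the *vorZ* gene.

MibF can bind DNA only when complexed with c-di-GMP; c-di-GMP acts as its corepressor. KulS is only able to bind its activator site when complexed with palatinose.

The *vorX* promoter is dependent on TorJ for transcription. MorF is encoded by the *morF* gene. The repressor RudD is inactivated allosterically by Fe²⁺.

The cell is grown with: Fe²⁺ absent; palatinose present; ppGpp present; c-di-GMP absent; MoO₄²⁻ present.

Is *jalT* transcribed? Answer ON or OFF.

ON

Palatinose is present, so KulS is active.
ppGpp is present, so TorJ is inactive.
Required activator TorJ is absent, so *vorX* is not transcribed.
So VorX is not produced.
Required activator VorX is absent, so *kepJ* is not transcribed.
So KepJ is not produced.
c-di-GMP is absent, so MibF is inactive.
MoO₄²⁻ is present, so YilB is active.
No repressor is bound and YilB is active, so *vorZ* is transcribed.
So VorZ is produced and active.
No repressor is bound and VorZ is active, so *morF* is transcribed.
So MorF is produced and active.
No repressor is bound and KulS and MorF are active, so *jalT* is transcribed.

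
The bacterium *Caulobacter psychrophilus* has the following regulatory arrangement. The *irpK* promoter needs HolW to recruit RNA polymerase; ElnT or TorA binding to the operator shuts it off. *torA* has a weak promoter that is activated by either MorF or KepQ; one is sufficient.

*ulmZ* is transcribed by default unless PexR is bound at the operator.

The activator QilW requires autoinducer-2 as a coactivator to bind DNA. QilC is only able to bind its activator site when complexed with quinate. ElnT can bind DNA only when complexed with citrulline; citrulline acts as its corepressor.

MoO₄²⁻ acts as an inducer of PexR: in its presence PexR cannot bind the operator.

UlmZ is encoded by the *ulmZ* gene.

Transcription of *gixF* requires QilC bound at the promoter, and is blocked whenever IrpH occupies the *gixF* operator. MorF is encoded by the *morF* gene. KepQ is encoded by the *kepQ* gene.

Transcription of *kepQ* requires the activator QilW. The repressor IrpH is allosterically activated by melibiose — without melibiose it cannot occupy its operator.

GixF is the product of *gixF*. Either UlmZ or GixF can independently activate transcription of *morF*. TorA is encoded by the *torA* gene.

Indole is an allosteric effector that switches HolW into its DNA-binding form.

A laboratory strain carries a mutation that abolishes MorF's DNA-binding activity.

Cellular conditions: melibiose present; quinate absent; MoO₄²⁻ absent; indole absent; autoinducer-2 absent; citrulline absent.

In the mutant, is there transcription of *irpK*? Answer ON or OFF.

OFF

Citrulline is absent, so ElnT is inactive.
Indole is absent, so HolW is inactive.
MorF is non-functional in this strain, so it has no effect.
Autoinducer-2 is absent, so QilW is inactive.
Required activator QilW is absent, so *kepQ* is not transcribed.
So KepQ is not produced.
No activator is available at the *torA* promoter, so *torA* is not transcribed.
So TorA is not produced.
Required activator HolW is absent, so *irpK* is not transcribed.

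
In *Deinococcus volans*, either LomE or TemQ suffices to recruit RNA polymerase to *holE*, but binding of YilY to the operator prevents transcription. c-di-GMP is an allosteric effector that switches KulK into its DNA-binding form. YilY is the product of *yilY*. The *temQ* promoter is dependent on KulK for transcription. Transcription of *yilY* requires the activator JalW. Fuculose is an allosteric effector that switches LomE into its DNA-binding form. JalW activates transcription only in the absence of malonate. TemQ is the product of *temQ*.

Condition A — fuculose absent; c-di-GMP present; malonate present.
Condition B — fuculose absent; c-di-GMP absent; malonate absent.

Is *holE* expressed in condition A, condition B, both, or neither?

Condition A:
Fuculose is absent, so LomE is inactive.
c-di-GMP is present, so KulK is active.
No repressor is bound and KulK is active, so *temQ* is transcribed.
So TemQ is produced and active.
Malonate is present, so JalW is inactive.
Required activator JalW is absent, so *yilY* is not transcribed.
So YilY is not produced.
Activator TemQ is present, so *holE* is transcribed.
→ *holE* is ON in A.
Condition B:
Fuculose is absent, so LomE is inactive.
c-di-GMP is absent, so KulK is inactive.
Required activator KulK is absent, so *temQ* is not transcribed.
So TemQ is not produced.
Malonate is absent, so JalW is active.
No repressor is bound and JalW is active, so *yilY* is transcribed.
So YilY is produced and active.
With repressor YilY bound, *holE* is not transcribed.
→ *holE* is OFF in B.

A only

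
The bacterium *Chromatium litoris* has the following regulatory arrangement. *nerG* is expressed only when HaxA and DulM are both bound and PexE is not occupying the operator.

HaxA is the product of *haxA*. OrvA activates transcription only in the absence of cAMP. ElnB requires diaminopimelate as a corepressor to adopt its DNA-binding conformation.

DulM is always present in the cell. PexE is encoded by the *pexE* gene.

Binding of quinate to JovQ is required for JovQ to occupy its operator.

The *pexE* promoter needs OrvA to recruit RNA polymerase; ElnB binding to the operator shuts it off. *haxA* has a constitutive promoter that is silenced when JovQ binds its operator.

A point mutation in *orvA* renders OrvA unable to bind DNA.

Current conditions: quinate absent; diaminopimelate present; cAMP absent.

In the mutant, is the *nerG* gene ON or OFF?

Quinate is absent, so JovQ is inactive.
With no repressor bound, *haxA* is transcribed.
So HaxA is produced and active.
OrvA is non-functional in this strain, so it has no effect.
Diaminopimelate is present, so ElnB is active.
With repressor ElnB bound, *pexE* is not transcribed.
So PexE is not produced.
DulM is produced constitutively and is active.
No repressor is bound and HaxA and DulM are active, so *nerG* is transcribed.

ON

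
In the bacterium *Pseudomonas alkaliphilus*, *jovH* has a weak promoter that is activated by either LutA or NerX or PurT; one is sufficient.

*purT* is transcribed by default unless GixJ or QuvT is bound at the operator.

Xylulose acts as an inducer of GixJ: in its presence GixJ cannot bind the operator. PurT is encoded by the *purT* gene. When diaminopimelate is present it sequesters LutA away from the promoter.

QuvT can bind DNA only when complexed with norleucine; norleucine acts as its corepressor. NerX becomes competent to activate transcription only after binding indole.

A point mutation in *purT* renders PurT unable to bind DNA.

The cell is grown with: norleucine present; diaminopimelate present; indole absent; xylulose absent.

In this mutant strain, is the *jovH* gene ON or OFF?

OFF

Diaminopimelate is present, so LutA is inactive.
Indole is absent, so NerX is inactive.
PurT is non-functional in this strain, so it has no effect.
No activator is available at the *jovH* promoter, so *jovH* is not transcribed.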